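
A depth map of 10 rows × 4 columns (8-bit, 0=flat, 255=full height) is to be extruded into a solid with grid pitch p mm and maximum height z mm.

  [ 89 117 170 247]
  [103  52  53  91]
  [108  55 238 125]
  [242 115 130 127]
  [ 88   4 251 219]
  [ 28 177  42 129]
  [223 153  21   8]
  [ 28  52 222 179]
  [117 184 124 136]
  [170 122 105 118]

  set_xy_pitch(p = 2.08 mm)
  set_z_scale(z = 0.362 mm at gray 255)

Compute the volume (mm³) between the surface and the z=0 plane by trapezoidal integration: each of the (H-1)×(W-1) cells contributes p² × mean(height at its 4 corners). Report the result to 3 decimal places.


20.031

height_mm = gray/255 × 0.362; cell vol = 2.08² × mean(4 corners)
unit = 2.08² × 0.362 / (4×255) = 0.00153545 mm³ per gray-sum
row 0: Σ corner-gray over 3 cells = 1314  → 2.0176
row 1: Σ corner-gray over 3 cells = 1223  → 1.8779
row 2: Σ corner-gray over 3 cells = 1678  → 2.5765
row 3: Σ corner-gray over 3 cells = 1676  → 2.5734
row 4: Σ corner-gray over 3 cells = 1412  → 2.1681
row 5: Σ corner-gray over 3 cells = 1174  → 1.8026
row 6: Σ corner-gray over 3 cells = 1334  → 2.0483
row 7: Σ corner-gray over 3 cells = 1624  → 2.4936
row 8: Σ corner-gray over 3 cells = 1611  → 2.4736
Σ rows: total corner-gray = 13046  → 20.0315 mm³


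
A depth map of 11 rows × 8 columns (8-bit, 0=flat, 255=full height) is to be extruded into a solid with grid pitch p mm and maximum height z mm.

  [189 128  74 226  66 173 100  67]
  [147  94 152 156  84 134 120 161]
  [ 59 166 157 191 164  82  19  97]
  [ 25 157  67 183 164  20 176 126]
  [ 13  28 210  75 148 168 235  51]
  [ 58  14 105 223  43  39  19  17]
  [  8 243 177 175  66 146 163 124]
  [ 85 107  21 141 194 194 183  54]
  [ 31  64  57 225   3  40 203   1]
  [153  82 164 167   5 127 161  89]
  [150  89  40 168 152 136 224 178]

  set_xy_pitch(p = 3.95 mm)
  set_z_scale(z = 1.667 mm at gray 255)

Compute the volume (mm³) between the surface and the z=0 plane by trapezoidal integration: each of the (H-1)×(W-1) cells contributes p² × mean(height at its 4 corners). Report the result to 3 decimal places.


height_mm = gray/255 × 1.667; cell vol = 3.95² × mean(4 corners)
unit = 3.95² × 1.667 / (4×255) = 0.0254994 mm³ per gray-sum
row 0: Σ corner-gray over 7 cells = 3578  → 91.2368
row 1: Σ corner-gray over 7 cells = 3502  → 89.2988
row 2: Σ corner-gray over 7 cells = 3399  → 86.6724
row 3: Σ corner-gray over 7 cells = 3477  → 88.6613
row 4: Σ corner-gray over 7 cells = 2753  → 70.1998
row 5: Σ corner-gray over 7 cells = 3033  → 77.3396
row 6: Σ corner-gray over 7 cells = 3891  → 99.2181
row 7: Σ corner-gray over 7 cells = 3035  → 77.3906
row 8: Σ corner-gray over 7 cells = 2870  → 73.1832
row 9: Σ corner-gray over 7 cells = 3600  → 91.7978
Σ rows: total corner-gray = 33138  → 844.9985 mm³

844.998


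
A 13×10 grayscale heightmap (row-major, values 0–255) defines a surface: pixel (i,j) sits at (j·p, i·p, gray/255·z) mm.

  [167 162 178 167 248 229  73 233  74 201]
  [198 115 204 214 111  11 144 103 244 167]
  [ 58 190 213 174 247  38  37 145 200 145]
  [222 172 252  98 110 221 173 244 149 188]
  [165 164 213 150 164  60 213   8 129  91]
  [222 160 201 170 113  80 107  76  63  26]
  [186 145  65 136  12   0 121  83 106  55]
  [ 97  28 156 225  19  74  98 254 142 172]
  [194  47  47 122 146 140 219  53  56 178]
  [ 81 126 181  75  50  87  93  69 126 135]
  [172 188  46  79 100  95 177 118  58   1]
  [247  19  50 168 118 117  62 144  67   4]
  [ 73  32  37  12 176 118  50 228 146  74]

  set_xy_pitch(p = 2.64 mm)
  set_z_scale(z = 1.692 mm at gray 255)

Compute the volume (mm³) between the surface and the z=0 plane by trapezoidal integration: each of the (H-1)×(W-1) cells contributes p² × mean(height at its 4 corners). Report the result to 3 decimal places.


624.277

height_mm = gray/255 × 1.692; cell vol = 2.64² × mean(4 corners)
unit = 2.64² × 1.692 / (4×255) = 0.0115613 mm³ per gray-sum
row 0: Σ corner-gray over 9 cells = 5753  → 66.5124
row 1: Σ corner-gray over 9 cells = 5348  → 61.8300
row 2: Σ corner-gray over 9 cells = 5939  → 68.6628
row 3: Σ corner-gray over 9 cells = 5706  → 65.9690
row 4: Σ corner-gray over 9 cells = 4646  → 53.7140
row 5: Σ corner-gray over 9 cells = 3765  → 43.5284
row 6: Σ corner-gray over 9 cells = 3838  → 44.3724
row 7: Σ corner-gray over 9 cells = 4293  → 49.6328
row 8: Σ corner-gray over 9 cells = 3862  → 44.6499
row 9: Σ corner-gray over 9 cells = 3725  → 43.0660
row 10: Σ corner-gray over 9 cells = 3636  → 42.0370
row 11: Σ corner-gray over 9 cells = 3486  → 40.3028
Σ rows: total corner-gray = 53997  → 624.2775 mm³


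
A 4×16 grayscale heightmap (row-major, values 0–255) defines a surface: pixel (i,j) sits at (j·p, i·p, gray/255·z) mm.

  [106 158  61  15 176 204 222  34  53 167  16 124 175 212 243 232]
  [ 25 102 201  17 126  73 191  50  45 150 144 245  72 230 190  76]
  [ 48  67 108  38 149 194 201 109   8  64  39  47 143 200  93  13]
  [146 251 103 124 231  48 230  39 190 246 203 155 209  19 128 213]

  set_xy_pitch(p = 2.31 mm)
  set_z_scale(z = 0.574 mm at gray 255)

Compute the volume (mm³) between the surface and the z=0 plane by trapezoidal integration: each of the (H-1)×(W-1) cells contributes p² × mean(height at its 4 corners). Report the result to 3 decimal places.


66.895

height_mm = gray/255 × 0.574; cell vol = 2.31² × mean(4 corners)
unit = 2.31² × 0.574 / (4×255) = 0.00300286 mm³ per gray-sum
row 0: Σ corner-gray over 15 cells = 7831  → 23.5154
row 1: Σ corner-gray over 15 cells = 6754  → 20.2813
row 2: Σ corner-gray over 15 cells = 7692  → 23.0980
Σ rows: total corner-gray = 22277  → 66.8948 mm³


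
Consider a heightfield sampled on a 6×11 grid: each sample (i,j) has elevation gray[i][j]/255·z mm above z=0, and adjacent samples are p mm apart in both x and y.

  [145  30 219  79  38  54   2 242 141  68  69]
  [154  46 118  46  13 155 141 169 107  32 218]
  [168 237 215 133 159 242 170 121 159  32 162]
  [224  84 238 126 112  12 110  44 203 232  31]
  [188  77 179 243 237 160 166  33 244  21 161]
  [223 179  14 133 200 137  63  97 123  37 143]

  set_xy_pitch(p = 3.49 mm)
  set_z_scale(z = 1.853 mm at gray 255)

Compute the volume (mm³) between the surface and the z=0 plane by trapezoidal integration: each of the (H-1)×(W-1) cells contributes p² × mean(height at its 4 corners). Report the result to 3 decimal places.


height_mm = gray/255 × 1.853; cell vol = 3.49² × mean(4 corners)
unit = 3.49² × 1.853 / (4×255) = 0.0221272 mm³ per gray-sum
row 0: Σ corner-gray over 10 cells = 3986  → 88.1989
row 1: Σ corner-gray over 10 cells = 5292  → 117.0970
row 2: Σ corner-gray over 10 cells = 5843  → 129.2891
row 3: Σ corner-gray over 10 cells = 5646  → 124.9301
row 4: Σ corner-gray over 10 cells = 5401  → 119.5089
Σ rows: total corner-gray = 26168  → 579.0241 mm³

579.024


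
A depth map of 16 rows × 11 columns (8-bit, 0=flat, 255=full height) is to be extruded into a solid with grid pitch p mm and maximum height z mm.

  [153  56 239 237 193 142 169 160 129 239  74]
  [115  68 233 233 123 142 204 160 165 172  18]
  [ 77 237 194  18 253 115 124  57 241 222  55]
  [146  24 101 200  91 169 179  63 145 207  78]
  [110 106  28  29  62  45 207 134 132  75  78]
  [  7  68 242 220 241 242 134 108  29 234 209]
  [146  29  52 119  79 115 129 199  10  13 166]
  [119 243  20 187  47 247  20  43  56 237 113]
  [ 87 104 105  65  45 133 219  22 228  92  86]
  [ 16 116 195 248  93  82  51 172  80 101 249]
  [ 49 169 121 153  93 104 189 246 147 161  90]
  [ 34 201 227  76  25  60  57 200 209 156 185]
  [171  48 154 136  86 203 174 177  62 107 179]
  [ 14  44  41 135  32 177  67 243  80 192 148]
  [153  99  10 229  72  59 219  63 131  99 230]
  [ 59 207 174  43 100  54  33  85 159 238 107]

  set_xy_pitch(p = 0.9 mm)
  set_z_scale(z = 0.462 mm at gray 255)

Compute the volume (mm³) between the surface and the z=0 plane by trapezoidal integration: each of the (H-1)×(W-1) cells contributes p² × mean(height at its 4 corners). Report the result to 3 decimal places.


28.170

height_mm = gray/255 × 0.462; cell vol = 0.9² × mean(4 corners)
unit = 0.9² × 0.462 / (4×255) = 0.000366882 mm³ per gray-sum
row 0: Σ corner-gray over 10 cells = 6488  → 2.3803
row 1: Σ corner-gray over 10 cells = 6187  → 2.2699
row 2: Σ corner-gray over 10 cells = 5636  → 2.0677
row 3: Σ corner-gray over 10 cells = 4406  → 1.6165
row 4: Σ corner-gray over 10 cells = 5076  → 1.8623
row 5: Σ corner-gray over 10 cells = 5054  → 1.8542
row 6: Σ corner-gray over 10 cells = 4234  → 1.5534
row 7: Σ corner-gray over 10 cells = 4631  → 1.6990
row 8: Σ corner-gray over 10 cells = 4740  → 1.7390
row 9: Σ corner-gray over 10 cells = 5446  → 1.9980
row 10: Σ corner-gray over 10 cells = 5546  → 2.0347
row 11: Σ corner-gray over 10 cells = 5285  → 1.9390
row 12: Σ corner-gray over 10 cells = 4828  → 1.7713
row 13: Σ corner-gray over 10 cells = 4529  → 1.6616
row 14: Σ corner-gray over 10 cells = 4697  → 1.7232
Σ rows: total corner-gray = 76783  → 28.1703 mm³


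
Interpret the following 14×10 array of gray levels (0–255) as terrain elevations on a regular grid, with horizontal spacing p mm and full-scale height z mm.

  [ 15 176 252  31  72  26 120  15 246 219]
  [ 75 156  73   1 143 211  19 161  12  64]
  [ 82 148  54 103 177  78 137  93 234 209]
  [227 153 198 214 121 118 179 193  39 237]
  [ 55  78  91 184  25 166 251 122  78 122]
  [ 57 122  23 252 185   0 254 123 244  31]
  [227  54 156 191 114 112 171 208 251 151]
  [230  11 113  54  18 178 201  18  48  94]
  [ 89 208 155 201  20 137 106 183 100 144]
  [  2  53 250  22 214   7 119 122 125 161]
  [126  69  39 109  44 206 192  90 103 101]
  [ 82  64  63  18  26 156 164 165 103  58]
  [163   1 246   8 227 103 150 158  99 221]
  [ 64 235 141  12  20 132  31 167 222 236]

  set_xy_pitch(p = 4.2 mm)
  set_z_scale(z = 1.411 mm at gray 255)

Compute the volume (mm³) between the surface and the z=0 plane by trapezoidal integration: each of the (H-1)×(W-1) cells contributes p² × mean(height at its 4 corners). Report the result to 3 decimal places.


height_mm = gray/255 × 1.411; cell vol = 4.2² × mean(4 corners)
unit = 4.2² × 1.411 / (4×255) = 0.024402 mm³ per gray-sum
row 0: Σ corner-gray over 9 cells = 3801  → 92.7520
row 1: Σ corner-gray over 9 cells = 4030  → 98.3401
row 2: Σ corner-gray over 9 cells = 5233  → 127.6957
row 3: Σ corner-gray over 9 cells = 5061  → 123.4985
row 4: Σ corner-gray over 9 cells = 4661  → 113.7377
row 5: Σ corner-gray over 9 cells = 5386  → 131.4292
row 6: Σ corner-gray over 9 cells = 4498  → 109.7602
row 7: Σ corner-gray over 9 cells = 4059  → 99.0477
row 8: Σ corner-gray over 9 cells = 4440  → 108.3449
row 9: Σ corner-gray over 9 cells = 3918  → 95.6070
row 10: Σ corner-gray over 9 cells = 3589  → 87.5788
row 11: Σ corner-gray over 9 cells = 4026  → 98.2425
row 12: Σ corner-gray over 9 cells = 4588  → 111.9564
Σ rows: total corner-gray = 57290  → 1397.9906 mm³

1397.991


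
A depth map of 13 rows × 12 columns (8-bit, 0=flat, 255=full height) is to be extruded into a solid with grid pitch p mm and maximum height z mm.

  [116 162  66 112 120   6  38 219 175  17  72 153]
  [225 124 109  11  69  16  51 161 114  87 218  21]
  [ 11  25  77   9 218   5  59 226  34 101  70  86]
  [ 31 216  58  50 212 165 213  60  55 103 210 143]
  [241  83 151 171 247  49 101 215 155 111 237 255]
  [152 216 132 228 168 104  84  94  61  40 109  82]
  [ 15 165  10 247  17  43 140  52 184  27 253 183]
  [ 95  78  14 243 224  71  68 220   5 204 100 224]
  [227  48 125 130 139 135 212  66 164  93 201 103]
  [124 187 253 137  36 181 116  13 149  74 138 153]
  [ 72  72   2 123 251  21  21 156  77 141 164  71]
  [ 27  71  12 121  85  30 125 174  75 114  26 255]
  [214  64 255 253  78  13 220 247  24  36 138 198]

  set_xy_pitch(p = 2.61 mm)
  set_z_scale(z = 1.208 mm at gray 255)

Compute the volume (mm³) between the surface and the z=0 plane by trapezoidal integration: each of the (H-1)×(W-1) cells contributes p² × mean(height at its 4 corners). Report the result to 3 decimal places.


height_mm = gray/255 × 1.208; cell vol = 2.61² × mean(4 corners)
unit = 2.61² × 1.208 / (4×255) = 0.00806766 mm³ per gray-sum
row 0: Σ corner-gray over 11 cells = 4409  → 35.5703
row 1: Σ corner-gray over 11 cells = 3911  → 31.5526
row 2: Σ corner-gray over 11 cells = 4603  → 37.1355
row 3: Σ corner-gray over 11 cells = 6394  → 51.5846
row 4: Σ corner-gray over 11 cells = 6242  → 50.3584
row 5: Σ corner-gray over 11 cells = 5180  → 41.7905
row 6: Σ corner-gray over 11 cells = 5247  → 42.3310
row 7: Σ corner-gray over 11 cells = 5729  → 46.2196
row 8: Σ corner-gray over 11 cells = 5801  → 46.8005
row 9: Σ corner-gray over 11 cells = 5044  → 40.6933
row 10: Σ corner-gray over 11 cells = 4147  → 33.4566
row 11: Σ corner-gray over 11 cells = 5016  → 40.4674
Σ rows: total corner-gray = 61723  → 497.9604 mm³

497.960


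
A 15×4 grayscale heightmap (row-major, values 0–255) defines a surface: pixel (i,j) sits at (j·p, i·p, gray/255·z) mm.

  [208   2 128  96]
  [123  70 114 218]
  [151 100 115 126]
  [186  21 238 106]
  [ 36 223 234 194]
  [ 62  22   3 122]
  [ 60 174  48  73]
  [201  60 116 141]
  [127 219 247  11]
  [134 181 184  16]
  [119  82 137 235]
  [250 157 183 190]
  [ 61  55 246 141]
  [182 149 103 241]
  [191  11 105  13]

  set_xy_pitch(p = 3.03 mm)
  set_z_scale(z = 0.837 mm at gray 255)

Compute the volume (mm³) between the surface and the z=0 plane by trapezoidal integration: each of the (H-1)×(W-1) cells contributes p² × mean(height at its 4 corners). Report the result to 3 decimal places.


165.260

height_mm = gray/255 × 0.837; cell vol = 3.03² × mean(4 corners)
unit = 3.03² × 0.837 / (4×255) = 0.00753374 mm³ per gray-sum
row 0: Σ corner-gray over 3 cells = 1273  → 9.5904
row 1: Σ corner-gray over 3 cells = 1416  → 10.6678
row 2: Σ corner-gray over 3 cells = 1517  → 11.4287
row 3: Σ corner-gray over 3 cells = 1954  → 14.7209
row 4: Σ corner-gray over 3 cells = 1378  → 10.3815
row 5: Σ corner-gray over 3 cells = 811  → 6.1099
row 6: Σ corner-gray over 3 cells = 1271  → 9.5754
row 7: Σ corner-gray over 3 cells = 1764  → 13.2895
row 8: Σ corner-gray over 3 cells = 1950  → 14.6908
row 9: Σ corner-gray over 3 cells = 1672  → 12.5964
row 10: Σ corner-gray over 3 cells = 1912  → 14.4045
row 11: Σ corner-gray over 3 cells = 1924  → 14.4949
row 12: Σ corner-gray over 3 cells = 1731  → 13.0409
row 13: Σ corner-gray over 3 cells = 1363  → 10.2685
Σ rows: total corner-gray = 21936  → 165.2601 mm³


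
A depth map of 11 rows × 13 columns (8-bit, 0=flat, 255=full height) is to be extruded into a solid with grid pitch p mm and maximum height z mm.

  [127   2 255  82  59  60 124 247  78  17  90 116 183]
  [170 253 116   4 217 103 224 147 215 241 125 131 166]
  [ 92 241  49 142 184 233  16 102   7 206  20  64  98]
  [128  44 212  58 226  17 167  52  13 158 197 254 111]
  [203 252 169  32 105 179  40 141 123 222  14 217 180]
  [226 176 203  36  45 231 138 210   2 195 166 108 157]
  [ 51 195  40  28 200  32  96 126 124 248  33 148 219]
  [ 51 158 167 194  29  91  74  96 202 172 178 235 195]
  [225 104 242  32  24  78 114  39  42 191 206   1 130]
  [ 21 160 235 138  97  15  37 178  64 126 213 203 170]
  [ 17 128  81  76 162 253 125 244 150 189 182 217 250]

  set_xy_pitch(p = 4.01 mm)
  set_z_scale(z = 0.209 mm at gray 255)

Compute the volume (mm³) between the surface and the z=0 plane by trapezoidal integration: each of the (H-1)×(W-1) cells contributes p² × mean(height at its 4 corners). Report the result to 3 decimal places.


207.658

height_mm = gray/255 × 0.209; cell vol = 4.01² × mean(4 corners)
unit = 4.01² × 0.209 / (4×255) = 0.00329484 mm³ per gray-sum
row 0: Σ corner-gray over 12 cells = 6458  → 21.2781
row 1: Σ corner-gray over 12 cells = 6606  → 21.7657
row 2: Σ corner-gray over 12 cells = 5753  → 18.9552
row 3: Σ corner-gray over 12 cells = 6406  → 21.1068
row 4: Σ corner-gray over 12 cells = 6774  → 22.3193
row 5: Σ corner-gray over 12 cells = 6213  → 20.4709
row 6: Σ corner-gray over 12 cells = 6248  → 20.5862
row 7: Σ corner-gray over 12 cells = 5939  → 19.5681
row 8: Σ corner-gray over 12 cells = 5624  → 18.5302
row 9: Σ corner-gray over 12 cells = 7004  → 23.0771
Σ rows: total corner-gray = 63025  → 207.6575 mm³


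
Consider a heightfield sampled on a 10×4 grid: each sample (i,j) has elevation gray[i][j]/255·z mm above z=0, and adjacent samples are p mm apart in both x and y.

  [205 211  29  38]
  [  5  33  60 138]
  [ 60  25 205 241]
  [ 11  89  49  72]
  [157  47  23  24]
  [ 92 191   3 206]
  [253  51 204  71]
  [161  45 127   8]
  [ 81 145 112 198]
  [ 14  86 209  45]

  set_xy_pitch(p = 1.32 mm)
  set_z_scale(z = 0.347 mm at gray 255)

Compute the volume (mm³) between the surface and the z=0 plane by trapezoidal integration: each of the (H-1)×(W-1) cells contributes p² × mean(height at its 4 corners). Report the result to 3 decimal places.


6.262

height_mm = gray/255 × 0.347; cell vol = 1.32² × mean(4 corners)
unit = 1.32² × 0.347 / (4×255) = 0.000592758 mm³ per gray-sum
row 0: Σ corner-gray over 3 cells = 1052  → 0.6236
row 1: Σ corner-gray over 3 cells = 1090  → 0.6461
row 2: Σ corner-gray over 3 cells = 1120  → 0.6639
row 3: Σ corner-gray over 3 cells = 680  → 0.4031
row 4: Σ corner-gray over 3 cells = 1007  → 0.5969
row 5: Σ corner-gray over 3 cells = 1520  → 0.9010
row 6: Σ corner-gray over 3 cells = 1347  → 0.7984
row 7: Σ corner-gray over 3 cells = 1306  → 0.7741
row 8: Σ corner-gray over 3 cells = 1442  → 0.8548
Σ rows: total corner-gray = 10564  → 6.2619 mm³


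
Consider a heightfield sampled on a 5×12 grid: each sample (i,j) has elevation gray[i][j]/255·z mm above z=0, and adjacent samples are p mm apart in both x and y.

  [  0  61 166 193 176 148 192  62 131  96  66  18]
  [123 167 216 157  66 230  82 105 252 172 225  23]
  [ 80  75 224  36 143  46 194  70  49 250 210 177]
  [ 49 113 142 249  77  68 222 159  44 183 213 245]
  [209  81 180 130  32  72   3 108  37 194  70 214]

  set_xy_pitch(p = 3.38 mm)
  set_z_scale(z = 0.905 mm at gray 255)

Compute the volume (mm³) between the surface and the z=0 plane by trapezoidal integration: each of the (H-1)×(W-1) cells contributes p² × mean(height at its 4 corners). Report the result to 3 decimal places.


243.141

height_mm = gray/255 × 0.905; cell vol = 3.38² × mean(4 corners)
unit = 3.38² × 0.905 / (4×255) = 0.0101364 mm³ per gray-sum
row 0: Σ corner-gray over 11 cells = 6090  → 61.7304
row 1: Σ corner-gray over 11 cells = 6341  → 64.2746
row 2: Σ corner-gray over 11 cells = 6085  → 61.6797
row 3: Σ corner-gray over 11 cells = 5471  → 55.4560
Σ rows: total corner-gray = 23987  → 243.1407 mm³


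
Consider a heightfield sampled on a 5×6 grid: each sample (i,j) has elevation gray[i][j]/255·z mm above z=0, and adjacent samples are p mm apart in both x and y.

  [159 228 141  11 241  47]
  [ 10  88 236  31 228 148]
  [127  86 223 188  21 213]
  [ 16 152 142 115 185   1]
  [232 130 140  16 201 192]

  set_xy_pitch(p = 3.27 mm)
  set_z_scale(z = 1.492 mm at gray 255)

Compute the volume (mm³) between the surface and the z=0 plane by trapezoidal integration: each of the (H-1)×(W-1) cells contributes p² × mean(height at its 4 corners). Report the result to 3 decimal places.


166.670

height_mm = gray/255 × 1.492; cell vol = 3.27² × mean(4 corners)
unit = 3.27² × 1.492 / (4×255) = 0.015641 mm³ per gray-sum
row 0: Σ corner-gray over 5 cells = 2772  → 43.3568
row 1: Σ corner-gray over 5 cells = 2700  → 42.2307
row 2: Σ corner-gray over 5 cells = 2581  → 40.3694
row 3: Σ corner-gray over 5 cells = 2603  → 40.7135
Σ rows: total corner-gray = 10656  → 166.6704 mm³


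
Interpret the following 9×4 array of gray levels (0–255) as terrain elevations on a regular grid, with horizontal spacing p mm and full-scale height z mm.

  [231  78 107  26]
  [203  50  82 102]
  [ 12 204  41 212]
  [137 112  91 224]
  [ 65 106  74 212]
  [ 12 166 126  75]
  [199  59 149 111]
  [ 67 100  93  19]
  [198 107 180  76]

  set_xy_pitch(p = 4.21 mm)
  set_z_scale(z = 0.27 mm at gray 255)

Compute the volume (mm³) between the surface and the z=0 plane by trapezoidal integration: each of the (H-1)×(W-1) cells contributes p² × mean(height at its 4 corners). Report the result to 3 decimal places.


49.671

height_mm = gray/255 × 0.27; cell vol = 4.21² × mean(4 corners)
unit = 4.21² × 0.27 / (4×255) = 0.00469167 mm³ per gray-sum
row 0: Σ corner-gray over 3 cells = 1196  → 5.6112
row 1: Σ corner-gray over 3 cells = 1283  → 6.0194
row 2: Σ corner-gray over 3 cells = 1481  → 6.9484
row 3: Σ corner-gray over 3 cells = 1404  → 6.5871
row 4: Σ corner-gray over 3 cells = 1308  → 6.1367
row 5: Σ corner-gray over 3 cells = 1397  → 6.5543
row 6: Σ corner-gray over 3 cells = 1198  → 5.6206
row 7: Σ corner-gray over 3 cells = 1320  → 6.1930
Σ rows: total corner-gray = 10587  → 49.6707 mm³


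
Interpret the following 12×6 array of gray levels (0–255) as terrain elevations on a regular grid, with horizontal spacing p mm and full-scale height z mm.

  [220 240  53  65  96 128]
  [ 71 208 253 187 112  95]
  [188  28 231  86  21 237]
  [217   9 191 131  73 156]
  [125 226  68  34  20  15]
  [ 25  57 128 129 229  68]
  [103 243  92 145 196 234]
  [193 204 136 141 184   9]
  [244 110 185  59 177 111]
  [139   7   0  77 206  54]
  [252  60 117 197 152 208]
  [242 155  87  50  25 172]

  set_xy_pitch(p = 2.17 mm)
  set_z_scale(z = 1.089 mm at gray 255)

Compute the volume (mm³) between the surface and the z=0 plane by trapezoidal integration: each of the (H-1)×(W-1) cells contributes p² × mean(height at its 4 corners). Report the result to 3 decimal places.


height_mm = gray/255 × 1.089; cell vol = 2.17² × mean(4 corners)
unit = 2.17² × 1.089 / (4×255) = 0.00502744 mm³ per gray-sum
row 0: Σ corner-gray over 5 cells = 2942  → 14.7907
row 1: Σ corner-gray over 5 cells = 2843  → 14.2930
row 2: Σ corner-gray over 5 cells = 2338  → 11.7542
row 3: Σ corner-gray over 5 cells = 2017  → 10.1404
row 4: Σ corner-gray over 5 cells = 2015  → 10.1303
row 5: Σ corner-gray over 5 cells = 2868  → 14.4187
row 6: Σ corner-gray over 5 cells = 3221  → 16.1934
row 7: Σ corner-gray over 5 cells = 2949  → 14.8259
row 8: Σ corner-gray over 5 cells = 2190  → 11.0101
row 9: Σ corner-gray over 5 cells = 2285  → 11.4877
row 10: Σ corner-gray over 5 cells = 2560  → 12.8703
Σ rows: total corner-gray = 28228  → 141.9147 mm³

141.915


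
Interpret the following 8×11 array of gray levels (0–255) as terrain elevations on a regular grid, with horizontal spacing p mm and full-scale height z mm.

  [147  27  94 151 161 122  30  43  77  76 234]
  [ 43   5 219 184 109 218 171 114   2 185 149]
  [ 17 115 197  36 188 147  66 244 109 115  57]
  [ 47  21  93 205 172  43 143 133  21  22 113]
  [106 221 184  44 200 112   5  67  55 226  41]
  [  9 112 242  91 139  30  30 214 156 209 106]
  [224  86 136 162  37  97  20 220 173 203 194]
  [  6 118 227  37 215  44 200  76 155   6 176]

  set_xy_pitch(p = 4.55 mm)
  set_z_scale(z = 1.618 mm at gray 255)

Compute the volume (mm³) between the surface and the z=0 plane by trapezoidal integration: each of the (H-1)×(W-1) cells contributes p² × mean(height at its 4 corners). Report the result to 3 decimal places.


1099.642

height_mm = gray/255 × 1.618; cell vol = 4.55² × mean(4 corners)
unit = 4.55² × 1.618 / (4×255) = 0.0328398 mm³ per gray-sum
row 0: Σ corner-gray over 10 cells = 4549  → 149.3885
row 1: Σ corner-gray over 10 cells = 5114  → 167.9430
row 2: Σ corner-gray over 10 cells = 4374  → 143.6415
row 3: Σ corner-gray over 10 cells = 4241  → 139.2738
row 4: Σ corner-gray over 10 cells = 4936  → 162.0975
row 5: Σ corner-gray over 10 cells = 5247  → 172.3107
row 6: Σ corner-gray over 10 cells = 5024  → 164.9874
Σ rows: total corner-gray = 33485  → 1099.6423 mm³


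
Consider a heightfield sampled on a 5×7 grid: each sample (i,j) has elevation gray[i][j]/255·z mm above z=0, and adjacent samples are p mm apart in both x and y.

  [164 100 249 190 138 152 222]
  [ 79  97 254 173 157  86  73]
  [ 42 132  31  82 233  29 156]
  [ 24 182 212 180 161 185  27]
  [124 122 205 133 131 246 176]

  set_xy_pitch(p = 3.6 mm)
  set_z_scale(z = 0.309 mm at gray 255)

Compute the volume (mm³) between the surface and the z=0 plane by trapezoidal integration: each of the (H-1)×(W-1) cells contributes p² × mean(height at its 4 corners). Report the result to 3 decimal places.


height_mm = gray/255 × 0.309; cell vol = 3.6² × mean(4 corners)
unit = 3.6² × 0.309 / (4×255) = 0.00392612 mm³ per gray-sum
row 0: Σ corner-gray over 6 cells = 3730  → 14.6444
row 1: Σ corner-gray over 6 cells = 2898  → 11.3779
row 2: Σ corner-gray over 6 cells = 3103  → 12.1827
row 3: Σ corner-gray over 6 cells = 3865  → 15.1744
Σ rows: total corner-gray = 13596  → 53.3795 mm³

53.379


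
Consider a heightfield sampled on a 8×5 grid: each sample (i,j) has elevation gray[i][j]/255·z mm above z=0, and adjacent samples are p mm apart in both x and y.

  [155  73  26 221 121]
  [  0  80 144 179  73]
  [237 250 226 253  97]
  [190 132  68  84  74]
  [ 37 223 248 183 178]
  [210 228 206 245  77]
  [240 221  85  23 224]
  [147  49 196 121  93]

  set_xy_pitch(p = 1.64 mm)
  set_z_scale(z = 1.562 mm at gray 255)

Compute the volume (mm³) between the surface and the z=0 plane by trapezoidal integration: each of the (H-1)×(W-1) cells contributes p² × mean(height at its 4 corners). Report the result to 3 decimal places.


height_mm = gray/255 × 1.562; cell vol = 1.64² × mean(4 corners)
unit = 1.64² × 1.562 / (4×255) = 0.00411878 mm³ per gray-sum
row 0: Σ corner-gray over 4 cells = 1795  → 7.3932
row 1: Σ corner-gray over 4 cells = 2671  → 11.0013
row 2: Σ corner-gray over 4 cells = 2624  → 10.8077
row 3: Σ corner-gray over 4 cells = 2355  → 9.6997
row 4: Σ corner-gray over 4 cells = 3168  → 13.0483
row 5: Σ corner-gray over 4 cells = 2767  → 11.3967
row 6: Σ corner-gray over 4 cells = 2094  → 8.6247
Σ rows: total corner-gray = 17474  → 71.9716 mm³

71.972


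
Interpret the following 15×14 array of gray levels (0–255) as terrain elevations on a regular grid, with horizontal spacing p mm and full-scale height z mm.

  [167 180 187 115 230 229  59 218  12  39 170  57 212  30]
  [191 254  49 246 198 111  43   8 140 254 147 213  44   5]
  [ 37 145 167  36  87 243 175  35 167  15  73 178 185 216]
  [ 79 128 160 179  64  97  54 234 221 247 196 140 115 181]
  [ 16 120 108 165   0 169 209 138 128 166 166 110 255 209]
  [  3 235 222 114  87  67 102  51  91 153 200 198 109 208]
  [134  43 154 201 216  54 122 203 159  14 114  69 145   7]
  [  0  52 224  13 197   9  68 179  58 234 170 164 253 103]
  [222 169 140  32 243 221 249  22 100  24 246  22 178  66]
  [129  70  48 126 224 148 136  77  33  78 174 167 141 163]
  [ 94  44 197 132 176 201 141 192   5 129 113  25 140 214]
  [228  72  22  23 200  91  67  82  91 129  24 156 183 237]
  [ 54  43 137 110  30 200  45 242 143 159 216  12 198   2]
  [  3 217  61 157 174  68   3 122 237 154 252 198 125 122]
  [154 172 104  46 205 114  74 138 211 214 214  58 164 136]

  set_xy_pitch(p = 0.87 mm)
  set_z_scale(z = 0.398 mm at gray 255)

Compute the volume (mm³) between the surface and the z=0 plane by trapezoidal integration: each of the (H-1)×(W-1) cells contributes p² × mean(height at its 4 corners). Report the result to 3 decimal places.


28.147

height_mm = gray/255 × 0.398; cell vol = 0.87² × mean(4 corners)
unit = 0.87² × 0.398 / (4×255) = 0.000295339 mm³ per gray-sum
row 0: Σ corner-gray over 13 cells = 7223  → 2.1332
row 1: Σ corner-gray over 13 cells = 6875  → 2.0305
row 2: Σ corner-gray over 13 cells = 7195  → 2.1250
row 3: Σ corner-gray over 13 cells = 7623  → 2.2514
row 4: Σ corner-gray over 13 cells = 7162  → 2.1152
row 5: Σ corner-gray over 13 cells = 6598  → 1.9486
row 6: Σ corner-gray over 13 cells = 6474  → 1.9120
row 7: Σ corner-gray over 13 cells = 6925  → 2.0452
row 8: Σ corner-gray over 13 cells = 6716  → 1.9835
row 9: Σ corner-gray over 13 cells = 6434  → 1.9002
row 10: Σ corner-gray over 13 cells = 6043  → 1.7847
row 11: Σ corner-gray over 13 cells = 5871  → 1.7339
row 12: Σ corner-gray over 13 cells = 6787  → 2.0045
row 13: Σ corner-gray over 13 cells = 7379  → 2.1793
Σ rows: total corner-gray = 95305  → 28.1473 mm³


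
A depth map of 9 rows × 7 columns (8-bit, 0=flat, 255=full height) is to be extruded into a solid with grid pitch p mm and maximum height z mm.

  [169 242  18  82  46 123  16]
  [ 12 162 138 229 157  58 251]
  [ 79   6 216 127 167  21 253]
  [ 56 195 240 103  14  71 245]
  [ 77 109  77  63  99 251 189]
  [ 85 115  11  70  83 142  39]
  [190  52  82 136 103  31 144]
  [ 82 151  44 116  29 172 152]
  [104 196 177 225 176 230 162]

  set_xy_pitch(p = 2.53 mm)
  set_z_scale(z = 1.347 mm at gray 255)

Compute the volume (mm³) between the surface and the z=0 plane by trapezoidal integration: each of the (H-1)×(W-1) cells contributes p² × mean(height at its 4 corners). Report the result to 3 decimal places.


height_mm = gray/255 × 1.347; cell vol = 2.53² × mean(4 corners)
unit = 2.53² × 1.347 / (4×255) = 0.00845295 mm³ per gray-sum
row 0: Σ corner-gray over 6 cells = 2958  → 25.0038
row 1: Σ corner-gray over 6 cells = 3157  → 26.6860
row 2: Σ corner-gray over 6 cells = 2953  → 24.9616
row 3: Σ corner-gray over 6 cells = 3011  → 25.4518
row 4: Σ corner-gray over 6 cells = 2430  → 20.5407
row 5: Σ corner-gray over 6 cells = 2108  → 17.8188
row 6: Σ corner-gray over 6 cells = 2400  → 20.2871
row 7: Σ corner-gray over 6 cells = 3532  → 29.8558
Σ rows: total corner-gray = 22549  → 190.6056 mm³

190.606


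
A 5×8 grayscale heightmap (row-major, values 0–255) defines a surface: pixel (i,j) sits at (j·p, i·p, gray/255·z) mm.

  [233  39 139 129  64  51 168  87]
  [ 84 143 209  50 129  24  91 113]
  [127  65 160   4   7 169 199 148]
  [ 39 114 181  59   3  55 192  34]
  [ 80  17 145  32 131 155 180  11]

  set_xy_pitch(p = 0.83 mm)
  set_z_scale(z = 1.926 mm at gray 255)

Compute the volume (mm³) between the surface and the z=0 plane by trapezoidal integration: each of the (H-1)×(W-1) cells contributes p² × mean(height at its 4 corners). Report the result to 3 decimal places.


height_mm = gray/255 × 1.926; cell vol = 0.83² × mean(4 corners)
unit = 0.83² × 1.926 / (4×255) = 0.00130081 mm³ per gray-sum
row 0: Σ corner-gray over 7 cells = 2989  → 3.8881
row 1: Σ corner-gray over 7 cells = 2972  → 3.8660
row 2: Σ corner-gray over 7 cells = 2764  → 3.5954
row 3: Σ corner-gray over 7 cells = 2692  → 3.5018
Σ rows: total corner-gray = 11417  → 14.8513 mm³

14.851


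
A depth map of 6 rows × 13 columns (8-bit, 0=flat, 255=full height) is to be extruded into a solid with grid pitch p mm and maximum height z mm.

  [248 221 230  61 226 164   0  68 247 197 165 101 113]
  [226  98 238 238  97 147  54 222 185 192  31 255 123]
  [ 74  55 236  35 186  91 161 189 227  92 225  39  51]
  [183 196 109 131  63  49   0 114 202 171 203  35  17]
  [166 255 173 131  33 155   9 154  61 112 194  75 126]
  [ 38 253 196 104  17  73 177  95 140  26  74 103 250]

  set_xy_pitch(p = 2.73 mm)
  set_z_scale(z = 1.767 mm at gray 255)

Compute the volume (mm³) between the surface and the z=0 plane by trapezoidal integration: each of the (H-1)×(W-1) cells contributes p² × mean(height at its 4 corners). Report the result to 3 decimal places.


height_mm = gray/255 × 1.767; cell vol = 2.73² × mean(4 corners)
unit = 2.73² × 1.767 / (4×255) = 0.0129111 mm³ per gray-sum
row 0: Σ corner-gray over 12 cells = 7584  → 97.9174
row 1: Σ corner-gray over 12 cells = 7060  → 91.1520
row 2: Σ corner-gray over 12 cells = 5943  → 76.7304
row 3: Σ corner-gray over 12 cells = 5742  → 74.1353
row 4: Σ corner-gray over 12 cells = 5800  → 74.8841
Σ rows: total corner-gray = 32129  → 414.8192 mm³

414.819


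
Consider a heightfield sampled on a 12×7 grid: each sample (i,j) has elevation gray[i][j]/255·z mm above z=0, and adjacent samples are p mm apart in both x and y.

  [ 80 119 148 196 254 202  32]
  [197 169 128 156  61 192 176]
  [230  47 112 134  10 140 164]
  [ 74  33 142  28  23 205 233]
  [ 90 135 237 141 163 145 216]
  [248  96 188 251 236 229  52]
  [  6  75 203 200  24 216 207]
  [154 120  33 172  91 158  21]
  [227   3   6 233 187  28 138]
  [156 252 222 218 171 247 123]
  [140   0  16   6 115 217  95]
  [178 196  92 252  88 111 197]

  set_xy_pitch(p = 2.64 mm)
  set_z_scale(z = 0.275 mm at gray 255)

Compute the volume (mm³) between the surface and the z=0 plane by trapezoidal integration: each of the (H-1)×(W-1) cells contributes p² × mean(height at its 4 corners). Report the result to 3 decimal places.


67.934

height_mm = gray/255 × 0.275; cell vol = 2.64² × mean(4 corners)
unit = 2.64² × 0.275 / (4×255) = 0.00187906 mm³ per gray-sum
row 0: Σ corner-gray over 6 cells = 3735  → 7.0183
row 1: Σ corner-gray over 6 cells = 3065  → 5.7593
row 2: Σ corner-gray over 6 cells = 2449  → 4.6018
row 3: Σ corner-gray over 6 cells = 3117  → 5.8570
row 4: Σ corner-gray over 6 cells = 4248  → 7.9822
row 5: Σ corner-gray over 6 cells = 3949  → 7.4204
row 6: Σ corner-gray over 6 cells = 2972  → 5.5846
row 7: Σ corner-gray over 6 cells = 2602  → 4.8893
row 8: Σ corner-gray over 6 cells = 3778  → 7.0991
row 9: Σ corner-gray over 6 cells = 3442  → 6.4677
row 10: Σ corner-gray over 6 cells = 2796  → 5.2538
Σ rows: total corner-gray = 36153  → 67.9336 mm³


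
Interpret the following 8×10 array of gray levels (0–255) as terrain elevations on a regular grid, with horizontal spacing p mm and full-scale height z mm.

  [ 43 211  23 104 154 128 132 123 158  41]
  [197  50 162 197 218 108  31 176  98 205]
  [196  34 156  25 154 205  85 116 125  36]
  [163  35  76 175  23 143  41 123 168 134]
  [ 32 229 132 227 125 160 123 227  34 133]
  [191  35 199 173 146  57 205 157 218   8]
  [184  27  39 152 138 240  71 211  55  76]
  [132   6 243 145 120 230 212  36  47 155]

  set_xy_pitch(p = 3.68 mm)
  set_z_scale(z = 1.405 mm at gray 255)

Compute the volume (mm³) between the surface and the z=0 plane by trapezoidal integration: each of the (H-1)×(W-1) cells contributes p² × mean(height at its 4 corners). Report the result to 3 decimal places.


597.693

height_mm = gray/255 × 1.405; cell vol = 3.68² × mean(4 corners)
unit = 3.68² × 1.405 / (4×255) = 0.018654 mm³ per gray-sum
row 0: Σ corner-gray over 9 cells = 4632  → 86.4053
row 1: Σ corner-gray over 9 cells = 4514  → 84.2041
row 2: Σ corner-gray over 9 cells = 3897  → 72.6946
row 3: Σ corner-gray over 9 cells = 4544  → 84.7637
row 4: Σ corner-gray over 9 cells = 5258  → 98.0827
row 5: Σ corner-gray over 9 cells = 4705  → 87.7670
row 6: Σ corner-gray over 9 cells = 4491  → 83.7751
Σ rows: total corner-gray = 32041  → 597.6926 mm³


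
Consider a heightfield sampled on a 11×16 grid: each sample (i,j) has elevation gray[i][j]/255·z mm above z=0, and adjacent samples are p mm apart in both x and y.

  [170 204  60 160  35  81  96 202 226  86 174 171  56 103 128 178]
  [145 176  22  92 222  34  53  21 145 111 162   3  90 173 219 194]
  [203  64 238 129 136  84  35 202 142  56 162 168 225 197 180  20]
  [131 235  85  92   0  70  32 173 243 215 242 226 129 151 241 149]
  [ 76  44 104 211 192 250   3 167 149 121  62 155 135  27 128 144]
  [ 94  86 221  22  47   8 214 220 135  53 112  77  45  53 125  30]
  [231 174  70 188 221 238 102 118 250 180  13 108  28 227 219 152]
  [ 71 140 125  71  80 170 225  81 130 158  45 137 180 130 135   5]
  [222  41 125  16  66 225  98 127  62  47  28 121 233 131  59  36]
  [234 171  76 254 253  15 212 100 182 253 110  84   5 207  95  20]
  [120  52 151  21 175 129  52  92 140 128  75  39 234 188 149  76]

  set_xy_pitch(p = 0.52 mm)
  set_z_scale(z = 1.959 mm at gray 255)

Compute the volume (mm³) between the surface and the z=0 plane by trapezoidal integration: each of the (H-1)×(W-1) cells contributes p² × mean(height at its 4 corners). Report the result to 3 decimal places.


39.672

height_mm = gray/255 × 1.959; cell vol = 0.52² × mean(4 corners)
unit = 0.52² × 1.959 / (4×255) = 0.000519327 mm³ per gray-sum
row 0: Σ corner-gray over 15 cells = 7297  → 3.7895
row 1: Σ corner-gray over 15 cells = 7644  → 3.9697
row 2: Σ corner-gray over 15 cells = 8807  → 4.5737
row 3: Σ corner-gray over 15 cells = 8264  → 4.2917
row 4: Σ corner-gray over 15 cells = 6676  → 3.4670
row 5: Σ corner-gray over 15 cells = 7615  → 3.9547
row 6: Σ corner-gray over 15 cells = 8345  → 4.3338
row 7: Σ corner-gray over 15 cells = 6706  → 3.4826
row 8: Σ corner-gray over 15 cells = 7304  → 3.7932
row 9: Σ corner-gray over 15 cells = 7734  → 4.0165
Σ rows: total corner-gray = 76392  → 39.6724 mm³


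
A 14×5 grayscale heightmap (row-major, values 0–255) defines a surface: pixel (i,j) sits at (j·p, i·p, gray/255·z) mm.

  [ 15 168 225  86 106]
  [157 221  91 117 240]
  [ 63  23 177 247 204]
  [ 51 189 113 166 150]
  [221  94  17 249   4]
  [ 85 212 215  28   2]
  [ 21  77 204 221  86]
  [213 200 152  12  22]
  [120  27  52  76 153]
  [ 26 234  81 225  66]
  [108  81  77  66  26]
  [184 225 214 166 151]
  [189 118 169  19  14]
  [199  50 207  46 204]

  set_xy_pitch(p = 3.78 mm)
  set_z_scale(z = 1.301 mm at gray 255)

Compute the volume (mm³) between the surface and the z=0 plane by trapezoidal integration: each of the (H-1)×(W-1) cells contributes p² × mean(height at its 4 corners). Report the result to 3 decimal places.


height_mm = gray/255 × 1.301; cell vol = 3.78² × mean(4 corners)
unit = 3.78² × 1.301 / (4×255) = 0.0182247 mm³ per gray-sum
row 0: Σ corner-gray over 4 cells = 2334  → 42.5365
row 1: Σ corner-gray over 4 cells = 2416  → 44.0309
row 2: Σ corner-gray over 4 cells = 2298  → 41.8804
row 3: Σ corner-gray over 4 cells = 2082  → 37.9439
row 4: Σ corner-gray over 4 cells = 1942  → 35.3924
row 5: Σ corner-gray over 4 cells = 2108  → 38.4177
row 6: Σ corner-gray over 4 cells = 2074  → 37.7981
row 7: Σ corner-gray over 4 cells = 1546  → 28.1754
row 8: Σ corner-gray over 4 cells = 1755  → 31.9844
row 9: Σ corner-gray over 4 cells = 1754  → 31.9661
row 10: Σ corner-gray over 4 cells = 2127  → 38.7640
row 11: Σ corner-gray over 4 cells = 2360  → 43.0103
row 12: Σ corner-gray over 4 cells = 1824  → 33.2419
Σ rows: total corner-gray = 26620  → 485.1419 mm³

485.142


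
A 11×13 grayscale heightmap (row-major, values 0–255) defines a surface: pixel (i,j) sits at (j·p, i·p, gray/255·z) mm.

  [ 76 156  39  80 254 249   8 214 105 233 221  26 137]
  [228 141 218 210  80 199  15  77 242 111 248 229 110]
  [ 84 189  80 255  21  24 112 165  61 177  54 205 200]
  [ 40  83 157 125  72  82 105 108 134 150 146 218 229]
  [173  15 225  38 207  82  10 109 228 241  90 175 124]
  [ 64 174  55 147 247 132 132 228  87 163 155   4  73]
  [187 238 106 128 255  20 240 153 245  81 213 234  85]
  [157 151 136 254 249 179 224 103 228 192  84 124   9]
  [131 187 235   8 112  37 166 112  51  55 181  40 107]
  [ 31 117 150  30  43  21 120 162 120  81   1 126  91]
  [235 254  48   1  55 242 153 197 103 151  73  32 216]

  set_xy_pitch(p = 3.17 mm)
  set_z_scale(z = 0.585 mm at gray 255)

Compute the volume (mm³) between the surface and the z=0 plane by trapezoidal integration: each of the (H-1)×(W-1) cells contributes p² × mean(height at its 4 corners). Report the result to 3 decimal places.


height_mm = gray/255 × 0.585; cell vol = 3.17² × mean(4 corners)
unit = 3.17² × 0.585 / (4×255) = 0.00576334 mm³ per gray-sum
row 0: Σ corner-gray over 12 cells = 7261  → 41.8476
row 1: Σ corner-gray over 12 cells = 6848  → 39.4674
row 2: Σ corner-gray over 12 cells = 5999  → 34.5743
row 3: Σ corner-gray over 12 cells = 6166  → 35.5368
row 4: Σ corner-gray over 12 cells = 6322  → 36.4358
row 5: Σ corner-gray over 12 cells = 7283  → 41.9744
row 6: Σ corner-gray over 12 cells = 8112  → 46.7522
row 7: Σ corner-gray over 12 cells = 6620  → 38.1533
row 8: Σ corner-gray over 12 cells = 4670  → 26.9148
row 9: Σ corner-gray over 12 cells = 5133  → 29.5832
Σ rows: total corner-gray = 64414  → 371.2398 mm³

371.240
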